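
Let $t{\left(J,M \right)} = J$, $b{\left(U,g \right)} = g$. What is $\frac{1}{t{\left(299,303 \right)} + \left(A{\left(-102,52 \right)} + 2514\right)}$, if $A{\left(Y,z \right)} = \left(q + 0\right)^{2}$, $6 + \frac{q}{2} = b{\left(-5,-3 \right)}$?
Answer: $\frac{1}{3137} \approx 0.00031878$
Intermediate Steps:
$q = -18$ ($q = -12 + 2 \left(-3\right) = -12 - 6 = -18$)
$A{\left(Y,z \right)} = 324$ ($A{\left(Y,z \right)} = \left(-18 + 0\right)^{2} = \left(-18\right)^{2} = 324$)
$\frac{1}{t{\left(299,303 \right)} + \left(A{\left(-102,52 \right)} + 2514\right)} = \frac{1}{299 + \left(324 + 2514\right)} = \frac{1}{299 + 2838} = \frac{1}{3137}$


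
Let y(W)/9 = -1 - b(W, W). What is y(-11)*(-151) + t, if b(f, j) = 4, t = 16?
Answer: 6811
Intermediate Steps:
y(W) = -45 (y(W) = 9*(-1 - 1*4) = 9*(-1 - 4) = 9*(-5) = -45)
y(-11)*(-151) + t = -45*(-151) + 16 = 6795 + 16 = 6811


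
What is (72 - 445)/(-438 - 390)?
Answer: 373/828 ≈ 0.45048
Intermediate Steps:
(72 - 445)/(-438 - 390) = -373/(-828) = -373*(-1/828) = 373/828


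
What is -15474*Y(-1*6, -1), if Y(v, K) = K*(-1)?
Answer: -15474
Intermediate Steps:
Y(v, K) = -K
-15474*Y(-1*6, -1) = -(-15474)*(-1) = -15474*1 = -15474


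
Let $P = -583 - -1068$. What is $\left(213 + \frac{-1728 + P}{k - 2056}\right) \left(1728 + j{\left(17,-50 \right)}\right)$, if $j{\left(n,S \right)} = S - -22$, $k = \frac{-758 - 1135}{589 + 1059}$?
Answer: $\frac{1231066928900}{3390181} \approx 3.6313 \cdot 10^{5}$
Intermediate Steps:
$P = 485$ ($P = -583 + 1068 = 485$)
$k = - \frac{1893}{1648} \approx -1.1487$
$j{\left(n,S \right)} = 22 + S$ ($j{\left(n,S \right)} = S + 22 = 22 + S$)
$\left(213 + \frac{-1728 + P}{k - 2056}\right) \left(1728 + j{\left(17,-50 \right)}\right) = \left(213 + \frac{-1728 + 485}{- \frac{1893}{1648} - 2056}\right) \left(1728 + \left(22 - 50\right)\right) = \left(213 - \frac{1243}{- \frac{3390181}{1648}}\right) \left(1728 - 28\right) = \left(213 - - \frac{2048464}{3390181}\right) 1700 = \left(213 + \frac{2048464}{3390181}\right) 1700 = \frac{724157017}{3390181} \cdot 1700 = \frac{1231066928900}{3390181}$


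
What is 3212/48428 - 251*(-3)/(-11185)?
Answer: -135016/135416795 ≈ -0.00099704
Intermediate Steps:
3212/48428 - 251*(-3)/(-11185) = 3212*(1/48428) + 753*(-1/11185) = 803/12107 - 753/11185 = -135016/135416795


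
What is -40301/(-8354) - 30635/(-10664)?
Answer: 342847327/44543528 ≈ 7.6969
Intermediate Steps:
-40301/(-8354) - 30635/(-10664) = -40301*(-1/8354) - 30635*(-1/10664) = 40301/8354 + 30635/10664 = 342847327/44543528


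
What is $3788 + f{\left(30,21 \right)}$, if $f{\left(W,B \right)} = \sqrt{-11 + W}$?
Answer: $3788 + \sqrt{19} \approx 3792.4$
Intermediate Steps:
$3788 + f{\left(30,21 \right)} = 3788 + \sqrt{-11 + 30} = 3788 + \sqrt{19}$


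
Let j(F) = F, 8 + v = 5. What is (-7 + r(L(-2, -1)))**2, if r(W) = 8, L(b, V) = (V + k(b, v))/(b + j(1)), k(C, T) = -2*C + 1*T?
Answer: 1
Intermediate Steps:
v = -3 (v = -8 + 5 = -3)
k(C, T) = T - 2*C (k(C, T) = -2*C + T = T - 2*C)
L(b, V) = (-3 + V - 2*b)/(1 + b) (L(b, V) = (V + (-3 - 2*b))/(b + 1) = (-3 + V - 2*b)/(1 + b))
(-7 + r(L(-2, -1)))**2 = (-7 + 8)**2 = 1**2 = 1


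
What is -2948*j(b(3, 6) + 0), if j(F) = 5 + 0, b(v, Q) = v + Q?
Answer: -14740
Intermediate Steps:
b(v, Q) = Q + v
j(F) = 5
-2948*j(b(3, 6) + 0) = -2948*5 = -14740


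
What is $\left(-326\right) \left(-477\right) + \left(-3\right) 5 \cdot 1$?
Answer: $155487$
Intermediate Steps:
$\left(-326\right) \left(-477\right) + \left(-3\right) 5 \cdot 1 = 155502 - 15 = 155487$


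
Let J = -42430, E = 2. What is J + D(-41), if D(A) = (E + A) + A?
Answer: -42510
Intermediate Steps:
D(A) = 2 + 2*A (D(A) = (2 + A) + A = 2 + 2*A)
J + D(-41) = -42430 + (2 + 2*(-41)) = -42430 + (2 - 82) = -42430 - 80 = -42510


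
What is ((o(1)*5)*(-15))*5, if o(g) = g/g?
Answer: -375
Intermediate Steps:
o(g) = 1
((o(1)*5)*(-15))*5 = ((1*5)*(-15))*5 = (5*(-15))*5 = -75*5 = -375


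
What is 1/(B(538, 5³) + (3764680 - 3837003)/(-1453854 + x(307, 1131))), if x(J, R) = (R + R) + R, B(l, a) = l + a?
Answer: 1450461/961727966 ≈ 0.0015082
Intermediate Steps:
B(l, a) = a + l
x(J, R) = 3*R (x(J, R) = 2*R + R = 3*R)
1/(B(538, 5³) + (3764680 - 3837003)/(-1453854 + x(307, 1131))) = 1/((5³ + 538) + (3764680 - 3837003)/(-1453854 + 3*1131)) = 1/((125 + 538) - 72323/(-1453854 + 3393)) = 1/(663 - 72323/(-1450461)) = 1/(663 - 72323*(-1/1450461)) = 1/(663 + 72323/1450461) = 1/(961727966/1450461) = 1450461/961727966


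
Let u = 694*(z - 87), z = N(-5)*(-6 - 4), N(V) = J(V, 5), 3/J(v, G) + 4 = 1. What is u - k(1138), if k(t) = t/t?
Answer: -53439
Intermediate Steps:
J(v, G) = -1 (J(v, G) = 3/(-4 + 1) = 3/(-3) = 3*(-1/3) = -1)
N(V) = -1
z = 10 (z = -(-6 - 4) = -1*(-10) = 10)
k(t) = 1
u = -53438 (u = 694*(10 - 87) = 694*(-77) = -53438)
u - k(1138) = -53438 - 1*1 = -53438 - 1 = -53439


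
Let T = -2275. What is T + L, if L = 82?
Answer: -2193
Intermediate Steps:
T + L = -2275 + 82 = -2193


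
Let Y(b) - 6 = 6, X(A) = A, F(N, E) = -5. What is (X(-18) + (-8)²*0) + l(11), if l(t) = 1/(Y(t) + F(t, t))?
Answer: -125/7 ≈ -17.857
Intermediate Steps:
Y(b) = 12 (Y(b) = 6 + 6 = 12)
l(t) = ⅐ (l(t) = 1/(12 - 5) = 1/7 = ⅐)
(X(-18) + (-8)²*0) + l(11) = (-18 + (-8)²*0) + ⅐ = (-18 + 64*0) + ⅐ = (-18 + 0) + ⅐ = -18 + ⅐ = -125/7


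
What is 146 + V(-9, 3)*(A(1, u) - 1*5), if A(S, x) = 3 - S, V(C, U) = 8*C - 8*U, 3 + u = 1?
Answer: 434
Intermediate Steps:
u = -2 (u = -3 + 1 = -2)
V(C, U) = -8*U + 8*C
146 + V(-9, 3)*(A(1, u) - 1*5) = 146 + (-8*3 + 8*(-9))*((3 - 1*1) - 1*5) = 146 + (-24 - 72)*((3 - 1) - 5) = 146 - 96*(2 - 5) = 146 - 96*(-3) = 146 + 288 = 434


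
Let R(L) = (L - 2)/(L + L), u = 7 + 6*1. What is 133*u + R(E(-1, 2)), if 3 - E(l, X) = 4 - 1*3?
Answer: 1729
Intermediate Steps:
E(l, X) = 2 (E(l, X) = 3 - (4 - 1*3) = 3 - (4 - 3) = 3 - 1*1 = 3 - 1 = 2)
u = 13 (u = 7 + 6 = 13)
R(L) = (-2 + L)/(2*L) (R(L) = (-2 + L)/((2*L)) = (-2 + L)*(1/(2*L)) = (-2 + L)/(2*L))
133*u + R(E(-1, 2)) = 133*13 + (½)*(-2 + 2)/2 = 1729 + (½)*(½)*0 = 1729 + 0 = 1729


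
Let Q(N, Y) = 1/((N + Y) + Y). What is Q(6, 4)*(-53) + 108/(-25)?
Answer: -2837/350 ≈ -8.1057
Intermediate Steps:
Q(N, Y) = 1/(N + 2*Y)
Q(6, 4)*(-53) + 108/(-25) = -53/(6 + 2*4) + 108/(-25) = -53/(6 + 8) + 108*(-1/25) = -53/14 - 108/25 = -2837/350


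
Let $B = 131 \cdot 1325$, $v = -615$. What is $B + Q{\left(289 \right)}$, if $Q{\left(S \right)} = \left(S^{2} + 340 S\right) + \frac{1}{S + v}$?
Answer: $\frac{115846055}{326} \approx 3.5536 \cdot 10^{5}$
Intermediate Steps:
$Q{\left(S \right)} = S^{2} + \frac{1}{-615 + S} + 340 S$ ($Q{\left(S \right)} = \left(S^{2} + 340 S\right) + \frac{1}{S - 615} = \left(S^{2} + 340 S\right) + \frac{1}{-615 + S} = S^{2} + \frac{1}{-615 + S} + 340 S$)
$B = 173575$
$B + Q{\left(289 \right)} = 173575 + \frac{1 + 289^{3} - 60429900 - 275 \cdot 289^{2}}{-615 + 289} = 173575 + \frac{1 + 24137569 - 60429900 - 22968275}{-326} = 173575 - \frac{1 + 24137569 - 60429900 - 22968275}{326} = 173575 - - \frac{59260605}{326} = 173575 + \frac{59260605}{326} = \frac{115846055}{326}$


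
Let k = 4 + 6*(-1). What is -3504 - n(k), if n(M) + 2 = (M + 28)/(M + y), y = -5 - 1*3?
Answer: -17497/5 ≈ -3499.4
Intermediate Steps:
k = -2 (k = 4 - 6 = -2)
y = -8 (y = -5 - 3 = -8)
n(M) = -2 + (28 + M)/(-8 + M) (n(M) = -2 + (M + 28)/(M - 8) = -2 + (28 + M)/(-8 + M))
-3504 - n(k) = -3504 - (44 - 1*(-2))/(-8 - 2) = -3504 - (44 + 2)/(-10) = -3504 - (-1)*46/10 = -3504 - 1*(-23/5) = -3504 + 23/5 = -17497/5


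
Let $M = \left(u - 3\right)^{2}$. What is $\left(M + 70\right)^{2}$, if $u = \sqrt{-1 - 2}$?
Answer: $5668 - 912 i \sqrt{3} \approx 5668.0 - 1579.6 i$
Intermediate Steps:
$u = i \sqrt{3}$ ($u = \sqrt{-3} = i \sqrt{3} \approx 1.732 i$)
$M = \left(-3 + i \sqrt{3}\right)^{2}$ ($M = \left(i \sqrt{3} - 3\right)^{2} = \left(-3 + i \sqrt{3}\right)^{2} \approx 6.0 - 10.392 i$)
$\left(M + 70\right)^{2} = \left(\left(3 - i \sqrt{3}\right)^{2} + 70\right)^{2} = \left(70 + \left(3 - i \sqrt{3}\right)^{2}\right)^{2}$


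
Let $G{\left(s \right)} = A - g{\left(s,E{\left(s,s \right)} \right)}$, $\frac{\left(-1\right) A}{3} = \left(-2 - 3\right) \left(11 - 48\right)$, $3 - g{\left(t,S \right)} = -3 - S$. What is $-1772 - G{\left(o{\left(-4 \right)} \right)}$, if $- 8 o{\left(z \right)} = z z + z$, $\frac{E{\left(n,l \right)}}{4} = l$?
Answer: $-1217$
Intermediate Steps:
$E{\left(n,l \right)} = 4 l$
$o{\left(z \right)} = - \frac{z}{8} - \frac{z^{2}}{8}$ ($o{\left(z \right)} = - \frac{z z + z}{8} = - \frac{z^{2} + z}{8} = - \frac{z + z^{2}}{8} = - \frac{z}{8} - \frac{z^{2}}{8}$)
$g{\left(t,S \right)} = 6 + S$ ($g{\left(t,S \right)} = 3 - \left(-3 - S\right) = 3 + \left(3 + S\right) = 6 + S$)
$A = -555$ ($A = - 3 \left(-2 - 3\right) \left(11 - 48\right) = - 3 \left(\left(-5\right) \left(-37\right)\right) = \left(-3\right) 185 = -555$)
$G{\left(s \right)} = -561 - 4 s$ ($G{\left(s \right)} = -555 - \left(6 + 4 s\right) = -561 - 4 s$)
$-1772 - G{\left(o{\left(-4 \right)} \right)} = -1772 - \left(-561 - 4 \left(\left(- \frac{1}{8}\right) \left(-4\right) \left(1 - 4\right)\right)\right) = -1772 - \left(-561 - 4 \left(\left(- \frac{1}{8}\right) \left(-4\right) \left(-3\right)\right)\right) = -1772 - \left(-561 - -6\right) = -1772 - \left(-561 + 6\right) = -1772 - -555 = -1772 + 555 = -1217$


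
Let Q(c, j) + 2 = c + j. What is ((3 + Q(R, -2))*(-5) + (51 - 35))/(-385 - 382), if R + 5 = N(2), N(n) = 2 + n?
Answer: -2/59 ≈ -0.033898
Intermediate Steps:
R = -1 (R = -5 + (2 + 2) = -5 + 4 = -1)
Q(c, j) = -2 + c + j (Q(c, j) = -2 + (c + j) = -2 + c + j)
((3 + Q(R, -2))*(-5) + (51 - 35))/(-385 - 382) = ((3 + (-2 - 1 - 2))*(-5) + (51 - 35))/(-385 - 382) = ((3 - 5)*(-5) + 16)/(-767) = (-2*(-5) + 16)*(-1/767) = (10 + 16)*(-1/767) = 26*(-1/767) = -2/59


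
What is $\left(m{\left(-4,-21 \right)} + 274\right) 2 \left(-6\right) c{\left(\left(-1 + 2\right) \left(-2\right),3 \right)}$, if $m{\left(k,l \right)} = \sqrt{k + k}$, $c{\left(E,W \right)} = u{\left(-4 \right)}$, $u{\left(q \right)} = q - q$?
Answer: $0$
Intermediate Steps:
$u{\left(q \right)} = 0$
$c{\left(E,W \right)} = 0$
$m{\left(k,l \right)} = \sqrt{2} \sqrt{k}$ ($m{\left(k,l \right)} = \sqrt{2 k} = \sqrt{2} \sqrt{k}$)
$\left(m{\left(-4,-21 \right)} + 274\right) 2 \left(-6\right) c{\left(\left(-1 + 2\right) \left(-2\right),3 \right)} = \left(\sqrt{2} \sqrt{-4} + 274\right) 2 \left(-6\right) 0 = \left(\sqrt{2} \cdot 2 i + 274\right) \left(\left(-12\right) 0\right) = \left(2 i \sqrt{2} + 274\right) 0 = \left(274 + 2 i \sqrt{2}\right) 0 = 0$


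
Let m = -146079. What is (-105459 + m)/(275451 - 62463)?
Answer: -41923/35498 ≈ -1.1810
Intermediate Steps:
(-105459 + m)/(275451 - 62463) = (-105459 - 146079)/(275451 - 62463) = -251538/212988 = -251538*1/212988 = -41923/35498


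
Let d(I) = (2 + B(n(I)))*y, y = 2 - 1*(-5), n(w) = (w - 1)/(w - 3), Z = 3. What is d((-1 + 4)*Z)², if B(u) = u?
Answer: 4900/9 ≈ 544.44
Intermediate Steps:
n(w) = (-1 + w)/(-3 + w)
y = 7 (y = 2 + 5 = 7)
d(I) = 14 + 7*(-1 + I)/(-3 + I) (d(I) = (2 + (-1 + I)/(-3 + I))*7 = 14 + 7*(-1 + I)/(-3 + I))
d((-1 + 4)*Z)² = (7*(-7 + 3*((-1 + 4)*3))/(-3 + (-1 + 4)*3))² = (7*(-7 + 3*(3*3))/(-3 + 3*3))² = (7*(-7 + 3*9)/(-3 + 9))² = (7*(-7 + 27)/6)² = (7*(⅙)*20)² = (70/3)² = 4900/9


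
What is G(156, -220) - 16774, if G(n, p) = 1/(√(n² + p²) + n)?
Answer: -202965439/12100 + √4546/12100 ≈ -16774.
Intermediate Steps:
G(n, p) = 1/(n + √(n² + p²))
G(156, -220) - 16774 = 1/(156 + √(156² + (-220)²)) - 16774 = 1/(156 + √(24336 + 48400)) - 16774 = 1/(156 + √72736) - 16774 = 1/(156 + 4*√4546) - 16774 = -16774 + 1/(156 + 4*√4546)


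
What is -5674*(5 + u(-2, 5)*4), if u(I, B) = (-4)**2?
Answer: -391506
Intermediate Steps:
u(I, B) = 16
-5674*(5 + u(-2, 5)*4) = -5674*(5 + 16*4) = -5674*(5 + 64) = -5674*69 = -391506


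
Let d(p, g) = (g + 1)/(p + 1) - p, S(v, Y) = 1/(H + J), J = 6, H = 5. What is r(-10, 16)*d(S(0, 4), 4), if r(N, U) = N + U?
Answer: 593/22 ≈ 26.955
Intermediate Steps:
S(v, Y) = 1/11 (S(v, Y) = 1/(5 + 6) = 1/11)
d(p, g) = -p + (1 + g)/(1 + p) (d(p, g) = (1 + g)/(1 + p) - p = -p + (1 + g)/(1 + p))
r(-10, 16)*d(S(0, 4), 4) = (-10 + 16)*((1 + 4 - 1*1/11 - (1/11)**2)/(1 + 1/11)) = 6*((1 + 4 - 1/11 - 1*1/121)/(12/11)) = 6*(11*(1 + 4 - 1/11 - 1/121)/12) = 6*((11/12)*(593/121)) = 6*(593/132) = 593/22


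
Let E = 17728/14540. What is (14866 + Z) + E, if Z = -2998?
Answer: 43144612/3635 ≈ 11869.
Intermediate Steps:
E = 4432/3635 (E = 17728*(1/14540) = 4432/3635 ≈ 1.2193)
(14866 + Z) + E = (14866 - 2998) + 4432/3635 = 11868 + 4432/3635 = 43144612/3635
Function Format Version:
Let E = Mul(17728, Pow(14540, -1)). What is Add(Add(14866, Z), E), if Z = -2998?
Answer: Rational(43144612, 3635) ≈ 11869.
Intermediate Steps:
E = Rational(4432, 3635) (E = Mul(17728, Rational(1, 14540)) = Rational(4432, 3635) ≈ 1.2193)
Add(Add(14866, Z), E) = Add(Add(14866, -2998), Rational(4432, 3635)) = Add(11868, Rational(4432, 3635)) = Rational(43144612, 3635)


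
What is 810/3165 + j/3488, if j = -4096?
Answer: -21122/22999 ≈ -0.91839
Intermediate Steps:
810/3165 + j/3488 = 810/3165 - 4096/3488 = 810*(1/3165) - 4096*1/3488 = 54/211 - 128/109 = -21122/22999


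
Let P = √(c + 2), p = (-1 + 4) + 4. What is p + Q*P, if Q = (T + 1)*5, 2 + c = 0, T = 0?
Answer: 7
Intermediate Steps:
c = -2 (c = -2 + 0 = -2)
p = 7 (p = 3 + 4 = 7)
P = 0 (P = √(-2 + 2) = √0 = 0)
Q = 5 (Q = (0 + 1)*5 = 1*5 = 5)
p + Q*P = 7 + 5*0 = 7 + 0 = 7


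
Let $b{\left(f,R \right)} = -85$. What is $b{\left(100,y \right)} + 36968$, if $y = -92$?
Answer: $36883$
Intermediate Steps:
$b{\left(100,y \right)} + 36968 = -85 + 36968 = 36883$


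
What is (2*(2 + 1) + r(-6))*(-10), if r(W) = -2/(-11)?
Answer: -680/11 ≈ -61.818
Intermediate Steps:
r(W) = 2/11 (r(W) = -2*(-1/11) = 2/11)
(2*(2 + 1) + r(-6))*(-10) = (2*(2 + 1) + 2/11)*(-10) = (2*3 + 2/11)*(-10) = (6 + 2/11)*(-10) = (68/11)*(-10) = -680/11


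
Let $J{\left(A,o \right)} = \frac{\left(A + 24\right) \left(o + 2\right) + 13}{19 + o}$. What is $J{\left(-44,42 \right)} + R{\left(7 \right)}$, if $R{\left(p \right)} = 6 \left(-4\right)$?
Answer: $- \frac{2331}{61} \approx -38.213$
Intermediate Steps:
$R{\left(p \right)} = -24$
$J{\left(A,o \right)} = \frac{13 + \left(2 + o\right) \left(24 + A\right)}{19 + o}$ ($J{\left(A,o \right)} = \frac{\left(24 + A\right) \left(2 + o\right) + 13}{19 + o} = \frac{\left(2 + o\right) \left(24 + A\right) + 13}{19 + o} = \frac{13 + \left(2 + o\right) \left(24 + A\right)}{19 + o}$)
$J{\left(-44,42 \right)} + R{\left(7 \right)} = \frac{61 + 2 \left(-44\right) + 24 \cdot 42 - 1848}{19 + 42} - 24 = \frac{61 - 88 + 1008 - 1848}{61} - 24 = \frac{1}{61} \left(-867\right) - 24 = - \frac{867}{61} - 24 = - \frac{2331}{61}$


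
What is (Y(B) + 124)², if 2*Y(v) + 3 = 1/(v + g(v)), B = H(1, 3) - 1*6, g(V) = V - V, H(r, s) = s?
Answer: 134689/9 ≈ 14965.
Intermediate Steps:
g(V) = 0
B = -3 (B = 3 - 1*6 = 3 - 6 = -3)
Y(v) = -3/2 + 1/(2*v) (Y(v) = -3/2 + 1/(2*(v + 0)) = -3/2 + 1/(2*v))
(Y(B) + 124)² = ((½)*(1 - 3*(-3))/(-3) + 124)² = ((½)*(-⅓)*(1 + 9) + 124)² = ((½)*(-⅓)*10 + 124)² = (-5/3 + 124)² = (367/3)² = 134689/9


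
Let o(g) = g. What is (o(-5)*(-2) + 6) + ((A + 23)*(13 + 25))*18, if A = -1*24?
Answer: -668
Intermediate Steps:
A = -24
(o(-5)*(-2) + 6) + ((A + 23)*(13 + 25))*18 = (-5*(-2) + 6) + ((-24 + 23)*(13 + 25))*18 = (10 + 6) - 1*38*18 = 16 - 38*18 = 16 - 684 = -668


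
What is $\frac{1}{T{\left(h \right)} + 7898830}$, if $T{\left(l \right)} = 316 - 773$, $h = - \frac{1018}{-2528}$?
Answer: $\frac{1}{7898373} \approx 1.2661 \cdot 10^{-7}$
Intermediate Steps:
$h = \frac{509}{1264}$ ($h = \left(-1018\right) \left(- \frac{1}{2528}\right) = \frac{509}{1264} \approx 0.40269$)
$T{\left(l \right)} = -457$
$\frac{1}{T{\left(h \right)} + 7898830} = \frac{1}{-457 + 7898830} = \frac{1}{7898373}$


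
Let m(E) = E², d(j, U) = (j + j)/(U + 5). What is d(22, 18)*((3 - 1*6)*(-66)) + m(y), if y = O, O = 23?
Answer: 20879/23 ≈ 907.78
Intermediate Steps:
y = 23
d(j, U) = 2*j/(5 + U) (d(j, U) = (2*j)/(5 + U) = 2*j/(5 + U))
d(22, 18)*((3 - 1*6)*(-66)) + m(y) = (2*22/(5 + 18))*((3 - 1*6)*(-66)) + 23² = (2*22/23)*((3 - 6)*(-66)) + 529 = (2*22*(1/23))*(-3*(-66)) + 529 = (44/23)*198 + 529 = 8712/23 + 529 = 20879/23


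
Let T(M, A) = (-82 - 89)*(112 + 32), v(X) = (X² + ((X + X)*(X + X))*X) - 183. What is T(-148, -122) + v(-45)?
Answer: -387282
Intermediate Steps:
v(X) = -183 + X² + 4*X³ (v(X) = (X² + ((2*X)*(2*X))*X) - 183 = (X² + (4*X²)*X) - 183 = (X² + 4*X³) - 183 = -183 + X² + 4*X³)
T(M, A) = -24624 (T(M, A) = -171*144 = -24624)
T(-148, -122) + v(-45) = -24624 + (-183 + (-45)² + 4*(-45)³) = -24624 + (-183 + 2025 + 4*(-91125)) = -24624 + (-183 + 2025 - 364500) = -24624 - 362658 = -387282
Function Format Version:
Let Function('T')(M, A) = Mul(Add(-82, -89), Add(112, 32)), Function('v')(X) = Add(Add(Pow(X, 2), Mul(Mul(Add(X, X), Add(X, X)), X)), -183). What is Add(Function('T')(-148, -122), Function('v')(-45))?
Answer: -387282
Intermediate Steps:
Function('v')(X) = Add(-183, Pow(X, 2), Mul(4, Pow(X, 3))) (Function('v')(X) = Add(Add(Pow(X, 2), Mul(Mul(Mul(2, X), Mul(2, X)), X)), -183) = Add(Add(Pow(X, 2), Mul(Mul(4, Pow(X, 2)), X)), -183) = Add(Add(Pow(X, 2), Mul(4, Pow(X, 3))), -183) = Add(-183, Pow(X, 2), Mul(4, Pow(X, 3))))
Function('T')(M, A) = -24624 (Function('T')(M, A) = Mul(-171, 144) = -24624)
Add(Function('T')(-148, -122), Function('v')(-45)) = Add(-24624, Add(-183, Pow(-45, 2), Mul(4, Pow(-45, 3)))) = Add(-24624, Add(-183, 2025, Mul(4, -91125))) = Add(-24624, Add(-183, 2025, -364500)) = Add(-24624, -362658) = -387282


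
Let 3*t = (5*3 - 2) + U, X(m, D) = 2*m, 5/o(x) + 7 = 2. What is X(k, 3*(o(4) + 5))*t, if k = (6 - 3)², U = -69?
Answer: -336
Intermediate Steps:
o(x) = -1 (o(x) = 5/(-7 + 2) = 5/(-5) = 5*(-⅕) = -1)
k = 9 (k = 3² = 9)
t = -56/3 (t = ((5*3 - 2) - 69)/3 = ((15 - 2) - 69)/3 = (13 - 69)/3 = (⅓)*(-56) = -56/3 ≈ -18.667)
X(k, 3*(o(4) + 5))*t = (2*9)*(-56/3) = 18*(-56/3) = -336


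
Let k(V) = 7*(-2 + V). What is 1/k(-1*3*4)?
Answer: -1/98 ≈ -0.010204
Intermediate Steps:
k(V) = -14 + 7*V
1/k(-1*3*4) = 1/(-14 + 7*(-1*3*4)) = 1/(-14 + 7*(-3*4)) = 1/(-14 + 7*(-12)) = 1/(-14 - 84) = 1/(-98) = -1/98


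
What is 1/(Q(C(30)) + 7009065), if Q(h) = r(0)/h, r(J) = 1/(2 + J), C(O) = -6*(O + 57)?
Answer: 1044/7317463859 ≈ 1.4267e-7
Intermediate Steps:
C(O) = -342 - 6*O (C(O) = -6*(57 + O) = -342 - 6*O)
Q(h) = 1/(2*h) (Q(h) = 1/((2 + 0)*h) = 1/(2*h))
1/(Q(C(30)) + 7009065) = 1/(1/(2*(-342 - 6*30)) + 7009065) = 1/(1/(2*(-342 - 180)) + 7009065) = 1/((1/2)/(-522) + 7009065) = 1/((1/2)*(-1/522) + 7009065) = 1/(-1/1044 + 7009065) = 1/(7317463859/1044) = 1044/7317463859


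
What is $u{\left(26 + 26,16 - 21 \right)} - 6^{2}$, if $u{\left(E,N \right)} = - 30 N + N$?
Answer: $109$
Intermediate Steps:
$u{\left(E,N \right)} = - 29 N$
$u{\left(26 + 26,16 - 21 \right)} - 6^{2} = - 29 \left(16 - 21\right) - 6^{2} = - 29 \left(16 - 21\right) - 36 = \left(-29\right) \left(-5\right) - 36 = 145 - 36 = 109$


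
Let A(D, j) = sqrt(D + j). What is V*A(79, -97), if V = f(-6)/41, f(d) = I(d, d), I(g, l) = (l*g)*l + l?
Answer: -666*I*sqrt(2)/41 ≈ -22.972*I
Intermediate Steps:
I(g, l) = l + g*l**2 (I(g, l) = (g*l)*l + l = g*l**2 + l = l + g*l**2)
f(d) = d*(1 + d**2) (f(d) = d*(1 + d*d) = d*(1 + d**2))
V = -222/41 (V = (-6 + (-6)**3)/41 = (-6 - 216)*(1/41) = -222*1/41 = -222/41 ≈ -5.4146)
V*A(79, -97) = -222*sqrt(79 - 97)/41 = -666*I*sqrt(2)/41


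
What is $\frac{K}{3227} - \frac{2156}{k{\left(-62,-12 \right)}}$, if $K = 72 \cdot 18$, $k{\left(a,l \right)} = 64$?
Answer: $- \frac{1718617}{51632} \approx -33.286$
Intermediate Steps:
$K = 1296$
$\frac{K}{3227} - \frac{2156}{k{\left(-62,-12 \right)}} = \frac{1296}{3227} - \frac{2156}{64} = 1296 \cdot \frac{1}{3227} - \frac{539}{16} = \frac{1296}{3227} - \frac{539}{16} = - \frac{1718617}{51632}$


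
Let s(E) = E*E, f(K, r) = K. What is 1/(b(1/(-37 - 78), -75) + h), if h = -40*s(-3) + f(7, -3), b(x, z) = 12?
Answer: -1/341 ≈ -0.0029326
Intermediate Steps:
s(E) = E²
h = -353 (h = -40*(-3)² + 7 = -40*9 + 7 = -360 + 7 = -353)
1/(b(1/(-37 - 78), -75) + h) = 1/(12 - 353) = 1/(-341) = -1/341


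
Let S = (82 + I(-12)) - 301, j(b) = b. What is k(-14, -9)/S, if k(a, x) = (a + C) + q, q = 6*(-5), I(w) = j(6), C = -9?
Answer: 53/213 ≈ 0.24883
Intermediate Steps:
I(w) = 6
q = -30
k(a, x) = -39 + a (k(a, x) = (a - 9) - 30 = (-9 + a) - 30 = -39 + a)
S = -213 (S = (82 + 6) - 301 = 88 - 301 = -213)
k(-14, -9)/S = (-39 - 14)/(-213) = -53*(-1/213) = 53/213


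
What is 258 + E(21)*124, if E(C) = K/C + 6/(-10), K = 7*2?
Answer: 3994/15 ≈ 266.27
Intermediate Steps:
K = 14
E(C) = -⅗ + 14/C (E(C) = 14/C + 6/(-10) = 14/C + 6*(-⅒) = 14/C - ⅗ = -⅗ + 14/C)
258 + E(21)*124 = 258 + (-⅗ + 14/21)*124 = 258 + (-⅗ + 14*(1/21))*124 = 258 + (-⅗ + ⅔)*124 = 258 + (1/15)*124 = 258 + 124/15 = 3994/15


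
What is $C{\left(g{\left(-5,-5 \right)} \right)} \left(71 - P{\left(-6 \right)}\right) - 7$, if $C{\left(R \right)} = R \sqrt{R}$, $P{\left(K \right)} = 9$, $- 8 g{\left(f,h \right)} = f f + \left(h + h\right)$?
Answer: $-7 - \frac{465 i \sqrt{30}}{16} \approx -7.0 - 159.18 i$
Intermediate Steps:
$g{\left(f,h \right)} = - \frac{h}{4} - \frac{f^{2}}{8}$ ($g{\left(f,h \right)} = - \frac{f f + \left(h + h\right)}{8} = - \frac{f^{2} + 2 h}{8} = - \frac{h}{4} - \frac{f^{2}}{8}$)
$C{\left(R \right)} = R^{\frac{3}{2}}$
$C{\left(g{\left(-5,-5 \right)} \right)} \left(71 - P{\left(-6 \right)}\right) - 7 = \left(\left(- \frac{1}{4}\right) \left(-5\right) - \frac{\left(-5\right)^{2}}{8}\right)^{\frac{3}{2}} \left(71 - 9\right) - 7 = \left(\frac{5}{4} - \frac{25}{8}\right)^{\frac{3}{2}} \left(71 - 9\right) - 7 = \left(\frac{5}{4} - \frac{25}{8}\right)^{\frac{3}{2}} \cdot 62 - 7 = \left(- \frac{15}{8}\right)^{\frac{3}{2}} \cdot 62 - 7 = - \frac{15 i \sqrt{30}}{32} \cdot 62 - 7 = - \frac{465 i \sqrt{30}}{16} - 7 = -7 - \frac{465 i \sqrt{30}}{16}$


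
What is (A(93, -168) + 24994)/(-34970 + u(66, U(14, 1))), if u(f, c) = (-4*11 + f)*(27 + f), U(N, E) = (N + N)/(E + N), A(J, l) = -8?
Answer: -12493/16462 ≈ -0.75890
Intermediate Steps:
U(N, E) = 2*N/(E + N) (U(N, E) = (2*N)/(E + N) = 2*N/(E + N))
u(f, c) = (-44 + f)*(27 + f)
(A(93, -168) + 24994)/(-34970 + u(66, U(14, 1))) = (-8 + 24994)/(-34970 + (-1188 + 66² - 17*66)) = 24986/(-34970 + (-1188 + 4356 - 1122)) = 24986/(-34970 + 2046) = 24986/(-32924) = 24986*(-1/32924) = -12493/16462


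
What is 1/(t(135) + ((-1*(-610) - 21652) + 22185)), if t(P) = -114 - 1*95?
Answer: 1/934 ≈ 0.0010707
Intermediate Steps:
t(P) = -209 (t(P) = -114 - 95 = -209)
1/(t(135) + ((-1*(-610) - 21652) + 22185)) = 1/(-209 + ((-1*(-610) - 21652) + 22185)) = 1/(-209 + ((610 - 21652) + 22185)) = 1/(-209 + (-21042 + 22185)) = 1/(-209 + 1143) = 1/934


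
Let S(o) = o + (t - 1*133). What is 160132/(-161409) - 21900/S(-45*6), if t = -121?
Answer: 862736983/21144579 ≈ 40.802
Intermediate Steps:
S(o) = -254 + o (S(o) = o + (-121 - 1*133) = o + (-121 - 133) = o - 254 = -254 + o)
160132/(-161409) - 21900/S(-45*6) = 160132/(-161409) - 21900/(-254 - 45*6) = 160132*(-1/161409) - 21900/(-254 - 270) = -160132/161409 - 21900/(-524) = -160132/161409 - 21900*(-1/524) = -160132/161409 + 5475/131 = 862736983/21144579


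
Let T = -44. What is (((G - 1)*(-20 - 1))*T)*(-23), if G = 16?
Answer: -318780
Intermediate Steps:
(((G - 1)*(-20 - 1))*T)*(-23) = (((16 - 1)*(-20 - 1))*(-44))*(-23) = ((15*(-21))*(-44))*(-23) = -315*(-44)*(-23) = 13860*(-23) = -318780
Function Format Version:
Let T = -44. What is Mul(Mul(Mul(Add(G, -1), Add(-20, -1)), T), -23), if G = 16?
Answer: -318780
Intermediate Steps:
Mul(Mul(Mul(Add(G, -1), Add(-20, -1)), T), -23) = Mul(Mul(Mul(Add(16, -1), Add(-20, -1)), -44), -23) = Mul(Mul(Mul(15, -21), -44), -23) = Mul(Mul(-315, -44), -23) = Mul(13860, -23) = -318780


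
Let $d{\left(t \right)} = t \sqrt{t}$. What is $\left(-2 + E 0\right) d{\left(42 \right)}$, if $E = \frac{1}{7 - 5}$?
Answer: $- 84 \sqrt{42} \approx -544.38$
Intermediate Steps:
$d{\left(t \right)} = t^{\frac{3}{2}}$
$E = \frac{1}{2} \approx 0.5$
$\left(-2 + E 0\right) d{\left(42 \right)} = \left(-2 + \frac{1}{2} \cdot 0\right) 42^{\frac{3}{2}} = \left(-2 + 0\right) 42 \sqrt{42} = - 2 \cdot 42 \sqrt{42} = - 84 \sqrt{42}$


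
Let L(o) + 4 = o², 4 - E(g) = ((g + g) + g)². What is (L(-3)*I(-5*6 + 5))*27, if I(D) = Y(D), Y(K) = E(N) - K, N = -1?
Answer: 2700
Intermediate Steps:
E(g) = 4 - 9*g² (E(g) = 4 - ((g + g) + g)² = 4 - (2*g + g)² = 4 - (3*g)² = 4 - 9*g²)
Y(K) = -5 - K (Y(K) = (4 - 9*(-1)²) - K = (4 - 9*1) - K = (4 - 9) - K = -5 - K)
I(D) = -5 - D
L(o) = -4 + o²
(L(-3)*I(-5*6 + 5))*27 = ((-4 + (-3)²)*(-5 - (-5*6 + 5)))*27 = ((-4 + 9)*(-5 - (-30 + 5)))*27 = (5*(-5 - 1*(-25)))*27 = (5*(-5 + 25))*27 = (5*20)*27 = 100*27 = 2700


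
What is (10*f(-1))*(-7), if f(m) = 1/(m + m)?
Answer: 35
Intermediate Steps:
f(m) = 1/(2*m)
(10*f(-1))*(-7) = (10*((½)/(-1)))*(-7) = (10*((½)*(-1)))*(-7) = (10*(-½))*(-7) = -5*(-7) = 35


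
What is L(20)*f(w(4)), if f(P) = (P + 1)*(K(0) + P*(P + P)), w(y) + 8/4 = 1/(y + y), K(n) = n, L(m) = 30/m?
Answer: -4725/512 ≈ -9.2285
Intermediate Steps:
w(y) = -2 + 1/(2*y) (w(y) = -2 + 1/(y + y) = -2 + 1/(2*y))
f(P) = 2*P²*(1 + P) (f(P) = (P + 1)*(0 + P*(P + P)) = (1 + P)*(0 + P*(2*P)) = (1 + P)*(0 + 2*P²) = (1 + P)*(2*P²) = 2*P²*(1 + P))
L(20)*f(w(4)) = (30/20)*(2*(-2 + (½)/4)²*(1 + (-2 + (½)/4))) = (30*(1/20))*(2*(-2 + (½)*(¼))²*(1 + (-2 + (½)*(¼)))) = 3*(2*(-2 + ⅛)²*(1 + (-2 + ⅛)))/2 = 3*(2*(-15/8)²*(1 - 15/8))/2 = 3*(2*(225/64)*(-7/8))/2 = (3/2)*(-1575/256) = -4725/512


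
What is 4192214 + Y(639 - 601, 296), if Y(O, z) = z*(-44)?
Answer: 4179190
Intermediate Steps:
Y(O, z) = -44*z
4192214 + Y(639 - 601, 296) = 4192214 - 44*296 = 4192214 - 13024 = 4179190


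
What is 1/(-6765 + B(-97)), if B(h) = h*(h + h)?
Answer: 1/12053 ≈ 8.2967e-5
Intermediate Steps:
B(h) = 2*h² (B(h) = h*(2*h) = 2*h²)
1/(-6765 + B(-97)) = 1/(-6765 + 2*(-97)²) = 1/(-6765 + 2*9409) = 1/(-6765 + 18818) = 1/12053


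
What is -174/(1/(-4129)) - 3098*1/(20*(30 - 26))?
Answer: 28736291/40 ≈ 7.1841e+5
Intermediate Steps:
-174/(1/(-4129)) - 3098*1/(20*(30 - 26)) = -174/(-1/4129) - 3098/(4*20) = -174*(-4129) - 3098/80 = 718446 - 3098*1/80 = 718446 - 1549/40 = 28736291/40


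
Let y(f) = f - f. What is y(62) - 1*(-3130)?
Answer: 3130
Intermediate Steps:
y(f) = 0
y(62) - 1*(-3130) = 0 - 1*(-3130) = 0 + 3130 = 3130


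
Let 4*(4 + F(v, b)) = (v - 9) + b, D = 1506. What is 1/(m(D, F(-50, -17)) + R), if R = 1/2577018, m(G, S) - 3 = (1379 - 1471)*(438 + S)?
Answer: -2577018/98382816185 ≈ -2.6194e-5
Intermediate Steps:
F(v, b) = -25/4 + b/4 + v/4 (F(v, b) = -4 + ((v - 9) + b)/4 = -4 + ((-9 + v) + b)/4 = -4 + (-9 + b + v)/4 = -4 + (-9/4 + b/4 + v/4) = -25/4 + b/4 + v/4)
m(G, S) = -40293 - 92*S (m(G, S) = 3 + (1379 - 1471)*(438 + S) = 3 - 92*(438 + S) = 3 + (-40296 - 92*S) = -40293 - 92*S)
R = 1/2577018 ≈ 3.8805e-7
1/(m(D, F(-50, -17)) + R) = 1/((-40293 - 92*(-25/4 + (¼)*(-17) + (¼)*(-50))) + 1/2577018) = 1/((-40293 - 92*(-25/4 - 17/4 - 25/2)) + 1/2577018) = 1/((-40293 - 92*(-23)) + 1/2577018) = 1/((-40293 + 2116) + 1/2577018) = 1/(-38177 + 1/2577018) = 1/(-98382816185/2577018) = -2577018/98382816185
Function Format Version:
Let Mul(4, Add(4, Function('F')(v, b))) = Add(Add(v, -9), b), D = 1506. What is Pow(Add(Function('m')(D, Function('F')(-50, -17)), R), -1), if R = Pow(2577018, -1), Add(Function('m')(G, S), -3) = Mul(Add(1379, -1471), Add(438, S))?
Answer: Rational(-2577018, 98382816185) ≈ -2.6194e-5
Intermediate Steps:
Function('F')(v, b) = Add(Rational(-25, 4), Mul(Rational(1, 4), b), Mul(Rational(1, 4), v)) (Function('F')(v, b) = Add(-4, Mul(Rational(1, 4), Add(Add(v, -9), b))) = Add(-4, Mul(Rational(1, 4), Add(Add(-9, v), b))) = Add(-4, Mul(Rational(1, 4), Add(-9, b, v))) = Add(-4, Add(Rational(-9, 4), Mul(Rational(1, 4), b), Mul(Rational(1, 4), v))) = Add(Rational(-25, 4), Mul(Rational(1, 4), b), Mul(Rational(1, 4), v)))
Function('m')(G, S) = Add(-40293, Mul(-92, S)) (Function('m')(G, S) = Add(3, Mul(Add(1379, -1471), Add(438, S))) = Add(3, Mul(-92, Add(438, S))) = Add(3, Add(-40296, Mul(-92, S))) = Add(-40293, Mul(-92, S)))
R = Rational(1, 2577018) ≈ 3.8805e-7
Pow(Add(Function('m')(D, Function('F')(-50, -17)), R), -1) = Pow(Add(Add(-40293, Mul(-92, Add(Rational(-25, 4), Mul(Rational(1, 4), -17), Mul(Rational(1, 4), -50)))), Rational(1, 2577018)), -1) = Pow(Add(Add(-40293, Mul(-92, Add(Rational(-25, 4), Rational(-17, 4), Rational(-25, 2)))), Rational(1, 2577018)), -1) = Pow(Add(Add(-40293, Mul(-92, -23)), Rational(1, 2577018)), -1) = Pow(Add(Add(-40293, 2116), Rational(1, 2577018)), -1) = Pow(Add(-38177, Rational(1, 2577018)), -1) = Pow(Rational(-98382816185, 2577018), -1) = Rational(-2577018, 98382816185)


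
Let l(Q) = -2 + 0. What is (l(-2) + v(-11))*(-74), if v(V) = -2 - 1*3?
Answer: 518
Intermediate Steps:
l(Q) = -2
v(V) = -5 (v(V) = -2 - 3 = -5)
(l(-2) + v(-11))*(-74) = (-2 - 5)*(-74) = -7*(-74) = 518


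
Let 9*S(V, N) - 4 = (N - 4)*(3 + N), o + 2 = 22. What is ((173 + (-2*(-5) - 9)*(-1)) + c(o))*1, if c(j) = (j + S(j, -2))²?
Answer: 45616/81 ≈ 563.16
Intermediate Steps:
o = 20 (o = -2 + 22 = 20)
S(V, N) = 4/9 + (-4 + N)*(3 + N)/9 (S(V, N) = 4/9 + ((N - 4)*(3 + N))/9 = 4/9 + ((-4 + N)*(3 + N))/9 = 4/9 + (-4 + N)*(3 + N)/9)
c(j) = (-2/9 + j)² (c(j) = (j + (-8/9 - ⅑*(-2) + (⅑)*(-2)²))² = (j + (-8/9 + 2/9 + (⅑)*4))² = (j + (-8/9 + 2/9 + 4/9))² = (j - 2/9)² = (-2/9 + j)²)
((173 + (-2*(-5) - 9)*(-1)) + c(o))*1 = ((173 + (-2*(-5) - 9)*(-1)) + (-2 + 9*20)²/81)*1 = ((173 + (10 - 9)*(-1)) + (-2 + 180)²/81)*1 = ((173 + 1*(-1)) + (1/81)*178²)*1 = ((173 - 1) + (1/81)*31684)*1 = (172 + 31684/81)*1 = (45616/81)*1 = 45616/81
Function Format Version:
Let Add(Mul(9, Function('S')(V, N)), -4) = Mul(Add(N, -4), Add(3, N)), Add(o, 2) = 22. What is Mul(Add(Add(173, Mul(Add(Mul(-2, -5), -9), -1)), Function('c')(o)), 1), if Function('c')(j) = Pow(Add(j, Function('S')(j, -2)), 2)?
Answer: Rational(45616, 81) ≈ 563.16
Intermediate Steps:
o = 20 (o = Add(-2, 22) = 20)
Function('S')(V, N) = Add(Rational(4, 9), Mul(Rational(1, 9), Add(-4, N), Add(3, N))) (Function('S')(V, N) = Add(Rational(4, 9), Mul(Rational(1, 9), Mul(Add(N, -4), Add(3, N)))) = Add(Rational(4, 9), Mul(Rational(1, 9), Mul(Add(-4, N), Add(3, N)))) = Add(Rational(4, 9), Mul(Rational(1, 9), Add(-4, N), Add(3, N))))
Function('c')(j) = Pow(Add(Rational(-2, 9), j), 2) (Function('c')(j) = Pow(Add(j, Add(Rational(-8, 9), Mul(Rational(-1, 9), -2), Mul(Rational(1, 9), Pow(-2, 2)))), 2) = Pow(Add(j, Add(Rational(-8, 9), Rational(2, 9), Mul(Rational(1, 9), 4))), 2) = Pow(Add(j, Add(Rational(-8, 9), Rational(2, 9), Rational(4, 9))), 2) = Pow(Add(j, Rational(-2, 9)), 2) = Pow(Add(Rational(-2, 9), j), 2))
Mul(Add(Add(173, Mul(Add(Mul(-2, -5), -9), -1)), Function('c')(o)), 1) = Mul(Add(Add(173, Mul(Add(Mul(-2, -5), -9), -1)), Mul(Rational(1, 81), Pow(Add(-2, Mul(9, 20)), 2))), 1) = Mul(Add(Add(173, Mul(Add(10, -9), -1)), Mul(Rational(1, 81), Pow(Add(-2, 180), 2))), 1) = Mul(Add(Add(173, Mul(1, -1)), Mul(Rational(1, 81), Pow(178, 2))), 1) = Mul(Add(Add(173, -1), Mul(Rational(1, 81), 31684)), 1) = Mul(Add(172, Rational(31684, 81)), 1) = Mul(Rational(45616, 81), 1) = Rational(45616, 81)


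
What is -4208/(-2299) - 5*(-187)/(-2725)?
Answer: 1863447/1252955 ≈ 1.4872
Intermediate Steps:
-4208/(-2299) - 5*(-187)/(-2725) = -4208*(-1/2299) + 935*(-1/2725) = 4208/2299 - 187/545 = 1863447/1252955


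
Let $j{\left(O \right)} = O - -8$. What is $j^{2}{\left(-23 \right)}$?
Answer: $225$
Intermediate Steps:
$j{\left(O \right)} = 8 + O$ ($j{\left(O \right)} = O + 8 = 8 + O$)
$j^{2}{\left(-23 \right)} = \left(8 - 23\right)^{2} = \left(-15\right)^{2} = 225$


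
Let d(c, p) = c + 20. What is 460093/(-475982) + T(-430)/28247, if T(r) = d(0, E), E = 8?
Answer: -12986727331/13445063554 ≈ -0.96591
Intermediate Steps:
d(c, p) = 20 + c
T(r) = 20 (T(r) = 20 + 0 = 20)
460093/(-475982) + T(-430)/28247 = 460093/(-475982) + 20/28247 = 460093*(-1/475982) + 20*(1/28247) = -460093/475982 + 20/28247 = -12986727331/13445063554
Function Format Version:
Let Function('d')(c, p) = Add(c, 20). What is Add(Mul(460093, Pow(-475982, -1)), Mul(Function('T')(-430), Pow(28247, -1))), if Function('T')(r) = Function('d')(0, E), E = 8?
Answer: Rational(-12986727331, 13445063554) ≈ -0.96591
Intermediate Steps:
Function('d')(c, p) = Add(20, c)
Function('T')(r) = 20 (Function('T')(r) = Add(20, 0) = 20)
Add(Mul(460093, Pow(-475982, -1)), Mul(Function('T')(-430), Pow(28247, -1))) = Add(Mul(460093, Pow(-475982, -1)), Mul(20, Pow(28247, -1))) = Add(Mul(460093, Rational(-1, 475982)), Mul(20, Rational(1, 28247))) = Add(Rational(-460093, 475982), Rational(20, 28247)) = Rational(-12986727331, 13445063554)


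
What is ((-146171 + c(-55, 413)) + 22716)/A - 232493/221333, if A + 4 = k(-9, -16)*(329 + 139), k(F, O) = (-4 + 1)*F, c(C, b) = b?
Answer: -15085053281/1397939228 ≈ -10.791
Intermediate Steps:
k(F, O) = -3*F
A = 12632 (A = -4 + (-3*(-9))*(329 + 139) = -4 + 27*468 = -4 + 12636 = 12632)
((-146171 + c(-55, 413)) + 22716)/A - 232493/221333 = ((-146171 + 413) + 22716)/12632 - 232493/221333 = (-145758 + 22716)*(1/12632) - 232493*1/221333 = -123042*1/12632 - 232493/221333 = -61521/6316 - 232493/221333 = -15085053281/1397939228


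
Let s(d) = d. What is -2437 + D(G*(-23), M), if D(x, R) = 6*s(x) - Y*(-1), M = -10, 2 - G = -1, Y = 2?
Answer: -2849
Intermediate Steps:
G = 3 (G = 2 - 1*(-1) = 2 + 1 = 3)
D(x, R) = 2 + 6*x (D(x, R) = 6*x - 1*2*(-1) = 6*x - 2*(-1) = 6*x + 2 = 2 + 6*x)
-2437 + D(G*(-23), M) = -2437 + (2 + 6*(3*(-23))) = -2437 + (2 + 6*(-69)) = -2437 + (2 - 414) = -2437 - 412 = -2849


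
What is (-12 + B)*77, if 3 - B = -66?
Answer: 4389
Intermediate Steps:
B = 69 (B = 3 - 1*(-66) = 3 + 66 = 69)
(-12 + B)*77 = (-12 + 69)*77 = 57*77 = 4389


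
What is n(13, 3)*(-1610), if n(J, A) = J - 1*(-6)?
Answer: -30590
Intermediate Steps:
n(J, A) = 6 + J (n(J, A) = J + 6 = 6 + J)
n(13, 3)*(-1610) = (6 + 13)*(-1610) = 19*(-1610) = -30590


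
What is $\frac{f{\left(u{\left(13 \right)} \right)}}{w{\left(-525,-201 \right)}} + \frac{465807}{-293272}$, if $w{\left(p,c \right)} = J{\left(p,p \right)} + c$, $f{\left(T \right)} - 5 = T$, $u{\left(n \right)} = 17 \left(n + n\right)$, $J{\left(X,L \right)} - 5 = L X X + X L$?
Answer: $- \frac{1201349337201}{756367843952} \approx -1.5883$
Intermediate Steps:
$J{\left(X,L \right)} = 5 + L X + L X^{2}$ ($J{\left(X,L \right)} = 5 + \left(L X X + X L\right) = 5 + \left(L X^{2} + L X\right) = 5 + \left(L X + L X^{2}\right) = 5 + L X + L X^{2}$)
$u{\left(n \right)} = 34 n$ ($u{\left(n \right)} = 17 \cdot 2 n = 34 n$)
$f{\left(T \right)} = 5 + T$
$w{\left(p,c \right)} = 5 + c + p^{2} + p^{3}$ ($w{\left(p,c \right)} = \left(5 + p p + p p^{2}\right) + c = \left(5 + p^{2} + p^{3}\right) + c = 5 + c + p^{2} + p^{3}$)
$\frac{f{\left(u{\left(13 \right)} \right)}}{w{\left(-525,-201 \right)}} + \frac{465807}{-293272} = \frac{5 + 34 \cdot 13}{5 - 201 + \left(-525\right)^{2} + \left(-525\right)^{3}} + \frac{465807}{-293272} = \frac{5 + 442}{5 - 201 + 275625 - 144703125} + 465807 \left(- \frac{1}{293272}\right) = \frac{447}{-144427696} - \frac{465807}{293272} = 447 \left(- \frac{1}{144427696}\right) - \frac{465807}{293272} = - \frac{447}{144427696} - \frac{465807}{293272} = - \frac{1201349337201}{756367843952}$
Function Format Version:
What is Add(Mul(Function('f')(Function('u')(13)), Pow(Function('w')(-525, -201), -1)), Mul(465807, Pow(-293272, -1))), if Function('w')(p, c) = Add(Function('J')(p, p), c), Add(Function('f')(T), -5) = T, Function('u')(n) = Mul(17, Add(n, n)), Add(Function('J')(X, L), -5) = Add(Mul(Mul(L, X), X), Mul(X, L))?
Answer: Rational(-1201349337201, 756367843952) ≈ -1.5883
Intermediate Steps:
Function('J')(X, L) = Add(5, Mul(L, X), Mul(L, Pow(X, 2))) (Function('J')(X, L) = Add(5, Add(Mul(Mul(L, X), X), Mul(X, L))) = Add(5, Add(Mul(L, Pow(X, 2)), Mul(L, X))) = Add(5, Add(Mul(L, X), Mul(L, Pow(X, 2)))) = Add(5, Mul(L, X), Mul(L, Pow(X, 2))))
Function('u')(n) = Mul(34, n) (Function('u')(n) = Mul(17, Mul(2, n)) = Mul(34, n))
Function('f')(T) = Add(5, T)
Function('w')(p, c) = Add(5, c, Pow(p, 2), Pow(p, 3)) (Function('w')(p, c) = Add(Add(5, Mul(p, p), Mul(p, Pow(p, 2))), c) = Add(Add(5, Pow(p, 2), Pow(p, 3)), c) = Add(5, c, Pow(p, 2), Pow(p, 3)))
Add(Mul(Function('f')(Function('u')(13)), Pow(Function('w')(-525, -201), -1)), Mul(465807, Pow(-293272, -1))) = Add(Mul(Add(5, Mul(34, 13)), Pow(Add(5, -201, Pow(-525, 2), Pow(-525, 3)), -1)), Mul(465807, Pow(-293272, -1))) = Add(Mul(Add(5, 442), Pow(Add(5, -201, 275625, -144703125), -1)), Mul(465807, Rational(-1, 293272))) = Add(Mul(447, Pow(-144427696, -1)), Rational(-465807, 293272)) = Add(Mul(447, Rational(-1, 144427696)), Rational(-465807, 293272)) = Add(Rational(-447, 144427696), Rational(-465807, 293272)) = Rational(-1201349337201, 756367843952)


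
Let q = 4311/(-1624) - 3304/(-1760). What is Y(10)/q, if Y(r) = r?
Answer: -893200/69427 ≈ -12.865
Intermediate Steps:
q = -69427/89320 (q = 4311*(-1/1624) - 3304*(-1/1760) = -4311/1624 + 413/220 = -69427/89320 ≈ -0.77728)
Y(10)/q = 10/(-69427/89320) = 10*(-89320/69427) = -893200/69427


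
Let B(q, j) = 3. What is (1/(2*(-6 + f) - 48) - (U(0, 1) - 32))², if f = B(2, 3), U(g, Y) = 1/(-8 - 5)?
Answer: 506475025/492804 ≈ 1027.7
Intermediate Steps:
U(g, Y) = -1/13 (U(g, Y) = 1/(-13) = -1/13)
f = 3
(1/(2*(-6 + f) - 48) - (U(0, 1) - 32))² = (1/(2*(-6 + 3) - 48) - (-1/13 - 32))² = (1/(2*(-3) - 48) - 1*(-417/13))² = (1/(-6 - 48) + 417/13)² = (1/(-54) + 417/13)² = (-1/54 + 417/13)² = (22505/702)² = 506475025/492804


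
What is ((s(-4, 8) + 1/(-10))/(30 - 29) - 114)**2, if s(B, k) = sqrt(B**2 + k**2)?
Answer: 1309881/100 - 4564*sqrt(5)/5 ≈ 11058.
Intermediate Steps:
((s(-4, 8) + 1/(-10))/(30 - 29) - 114)**2 = ((sqrt((-4)**2 + 8**2) + 1/(-10))/(30 - 29) - 114)**2 = ((sqrt(16 + 64) - 1/10)/1 - 114)**2 = ((sqrt(80) - 1/10)*1 - 114)**2 = ((4*sqrt(5) - 1/10)*1 - 114)**2 = ((-1/10 + 4*sqrt(5))*1 - 114)**2 = ((-1/10 + 4*sqrt(5)) - 114)**2 = (-1141/10 + 4*sqrt(5))**2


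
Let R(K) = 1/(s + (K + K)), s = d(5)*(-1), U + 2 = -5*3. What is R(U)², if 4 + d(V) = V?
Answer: 1/1225 ≈ 0.00081633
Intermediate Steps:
U = -17 (U = -2 - 5*3 = -2 - 15 = -17)
d(V) = -4 + V
s = -1 (s = (-4 + 5)*(-1) = 1*(-1) = -1)
R(K) = 1/(-1 + 2*K) (R(K) = 1/(-1 + (K + K)) = 1/(-1 + 2*K))
R(U)² = (1/(-1 + 2*(-17)))² = (1/(-1 - 34))² = (1/(-35))² = (-1/35)² = 1/1225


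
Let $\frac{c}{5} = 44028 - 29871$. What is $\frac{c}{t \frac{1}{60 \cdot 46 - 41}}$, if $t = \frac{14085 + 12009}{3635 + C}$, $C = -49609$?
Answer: $- \frac{1474726502535}{4349} \approx -3.391 \cdot 10^{8}$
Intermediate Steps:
$c = 70785$ ($c = 5 \left(44028 - 29871\right) = 5 \cdot 14157 = 70785$)
$t = - \frac{13047}{22987}$ ($t = \frac{14085 + 12009}{3635 - 49609} = \frac{26094}{-45974} = 26094 \left(- \frac{1}{45974}\right) = - \frac{13047}{22987} \approx -0.56758$)
$\frac{c}{t \frac{1}{60 \cdot 46 - 41}} = \frac{70785}{\left(- \frac{13047}{22987}\right) \frac{1}{60 \cdot 46 - 41}} = \frac{70785}{\left(- \frac{13047}{22987}\right) \frac{1}{2760 - 41}} = \frac{70785}{\left(- \frac{13047}{22987}\right) \frac{1}{2719}} = \frac{70785}{- \frac{13047}{62501653}} = 70785 \left(- \frac{62501653}{13047}\right) = - \frac{1474726502535}{4349}$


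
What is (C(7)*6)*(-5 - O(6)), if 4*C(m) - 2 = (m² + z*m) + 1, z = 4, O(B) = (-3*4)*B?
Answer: 8040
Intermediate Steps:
O(B) = -12*B
C(m) = ¾ + m + m²/4 (C(m) = ½ + ((m² + 4*m) + 1)/4 = ½ + (1 + m² + 4*m)/4 = ½ + (¼ + m + m²/4) = ¾ + m + m²/4)
(C(7)*6)*(-5 - O(6)) = ((¾ + 7 + (¼)*7²)*6)*(-5 - (-12)*6) = ((¾ + 7 + (¼)*49)*6)*(-5 - 1*(-72)) = ((¾ + 7 + 49/4)*6)*(-5 + 72) = (20*6)*67 = 120*67 = 8040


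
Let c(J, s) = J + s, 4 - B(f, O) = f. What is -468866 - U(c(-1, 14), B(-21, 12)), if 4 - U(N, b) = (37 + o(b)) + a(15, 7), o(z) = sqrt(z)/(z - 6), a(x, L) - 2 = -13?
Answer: -8908031/19 ≈ -4.6884e+5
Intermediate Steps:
a(x, L) = -11 (a(x, L) = 2 - 13 = -11)
B(f, O) = 4 - f
o(z) = sqrt(z)/(-6 + z)
U(N, b) = -22 - sqrt(b)/(-6 + b) (U(N, b) = 4 - ((37 + sqrt(b)/(-6 + b)) - 11) = 4 - (26 + sqrt(b)/(-6 + b)) = 4 + (-26 - sqrt(b)/(-6 + b)) = -22 - sqrt(b)/(-6 + b))
-468866 - U(c(-1, 14), B(-21, 12)) = -468866 - (132 - sqrt(4 - 1*(-21)) - 22*(4 - 1*(-21)))/(-6 + (4 - 1*(-21))) = -468866 - (132 - sqrt(4 + 21) - 22*(4 + 21))/(-6 + (4 + 21)) = -468866 - (132 - sqrt(25) - 22*25)/(-6 + 25) = -468866 - (132 - 1*5 - 550)/19 = -468866 - (132 - 5 - 550)/19 = -468866 - (-423)/19 = -468866 - 1*(-423/19) = -468866 + 423/19 = -8908031/19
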